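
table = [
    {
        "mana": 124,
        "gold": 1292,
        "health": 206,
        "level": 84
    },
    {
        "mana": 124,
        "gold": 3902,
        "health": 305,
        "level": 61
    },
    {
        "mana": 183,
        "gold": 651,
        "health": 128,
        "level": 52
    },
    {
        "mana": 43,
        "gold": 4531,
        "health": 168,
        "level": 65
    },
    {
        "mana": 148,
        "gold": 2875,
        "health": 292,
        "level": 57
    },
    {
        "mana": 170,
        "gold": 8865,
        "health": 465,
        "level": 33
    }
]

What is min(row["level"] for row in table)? 33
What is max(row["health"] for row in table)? 465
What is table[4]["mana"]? 148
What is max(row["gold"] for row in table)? 8865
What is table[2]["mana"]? 183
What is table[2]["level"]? 52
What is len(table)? 6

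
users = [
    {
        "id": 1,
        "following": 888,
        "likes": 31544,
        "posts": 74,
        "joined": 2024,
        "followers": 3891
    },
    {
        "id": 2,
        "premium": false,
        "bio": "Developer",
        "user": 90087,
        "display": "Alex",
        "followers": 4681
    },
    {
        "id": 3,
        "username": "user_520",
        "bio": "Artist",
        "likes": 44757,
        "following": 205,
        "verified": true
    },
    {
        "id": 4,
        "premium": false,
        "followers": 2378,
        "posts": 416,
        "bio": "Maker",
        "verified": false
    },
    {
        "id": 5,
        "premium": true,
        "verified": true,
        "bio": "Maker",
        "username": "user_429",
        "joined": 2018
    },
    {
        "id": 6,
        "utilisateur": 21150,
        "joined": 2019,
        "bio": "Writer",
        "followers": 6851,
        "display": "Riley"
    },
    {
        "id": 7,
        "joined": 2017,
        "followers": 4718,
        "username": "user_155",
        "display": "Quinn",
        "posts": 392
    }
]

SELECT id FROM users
[1, 2, 3, 4, 5, 6, 7]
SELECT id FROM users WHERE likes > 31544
[3]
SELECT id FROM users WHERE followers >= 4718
[6, 7]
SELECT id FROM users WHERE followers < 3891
[4]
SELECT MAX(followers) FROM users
6851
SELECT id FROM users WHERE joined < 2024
[5, 6, 7]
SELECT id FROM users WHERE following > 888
[]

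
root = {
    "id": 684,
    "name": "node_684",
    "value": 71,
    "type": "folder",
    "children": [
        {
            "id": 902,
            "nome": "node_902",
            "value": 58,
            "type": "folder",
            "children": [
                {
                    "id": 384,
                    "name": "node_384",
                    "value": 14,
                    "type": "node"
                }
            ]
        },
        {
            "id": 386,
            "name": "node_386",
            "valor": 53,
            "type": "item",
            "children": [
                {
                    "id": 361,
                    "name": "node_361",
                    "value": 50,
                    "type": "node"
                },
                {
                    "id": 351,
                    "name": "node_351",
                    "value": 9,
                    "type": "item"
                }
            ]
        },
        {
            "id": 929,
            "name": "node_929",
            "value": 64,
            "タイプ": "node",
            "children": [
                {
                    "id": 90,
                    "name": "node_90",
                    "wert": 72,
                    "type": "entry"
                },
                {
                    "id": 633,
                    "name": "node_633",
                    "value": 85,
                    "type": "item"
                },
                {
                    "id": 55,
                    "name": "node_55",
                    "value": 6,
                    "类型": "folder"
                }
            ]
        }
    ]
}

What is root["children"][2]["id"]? 929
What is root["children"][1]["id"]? 386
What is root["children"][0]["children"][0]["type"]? "node"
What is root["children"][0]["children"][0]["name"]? "node_384"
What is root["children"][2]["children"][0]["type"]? "entry"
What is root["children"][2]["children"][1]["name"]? "node_633"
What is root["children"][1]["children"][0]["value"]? 50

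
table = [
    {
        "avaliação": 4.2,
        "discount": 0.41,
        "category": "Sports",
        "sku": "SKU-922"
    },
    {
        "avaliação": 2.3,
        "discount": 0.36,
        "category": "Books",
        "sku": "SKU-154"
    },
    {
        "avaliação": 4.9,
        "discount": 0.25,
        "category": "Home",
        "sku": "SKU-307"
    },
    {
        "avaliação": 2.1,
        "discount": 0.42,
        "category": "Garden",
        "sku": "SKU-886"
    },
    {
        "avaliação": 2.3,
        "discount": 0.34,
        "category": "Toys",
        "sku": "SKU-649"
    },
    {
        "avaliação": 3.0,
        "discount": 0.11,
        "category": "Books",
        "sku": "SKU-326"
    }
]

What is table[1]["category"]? "Books"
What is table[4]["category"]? "Toys"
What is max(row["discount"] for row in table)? 0.42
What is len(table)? 6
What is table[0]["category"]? "Sports"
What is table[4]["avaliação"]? 2.3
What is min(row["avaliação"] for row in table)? 2.1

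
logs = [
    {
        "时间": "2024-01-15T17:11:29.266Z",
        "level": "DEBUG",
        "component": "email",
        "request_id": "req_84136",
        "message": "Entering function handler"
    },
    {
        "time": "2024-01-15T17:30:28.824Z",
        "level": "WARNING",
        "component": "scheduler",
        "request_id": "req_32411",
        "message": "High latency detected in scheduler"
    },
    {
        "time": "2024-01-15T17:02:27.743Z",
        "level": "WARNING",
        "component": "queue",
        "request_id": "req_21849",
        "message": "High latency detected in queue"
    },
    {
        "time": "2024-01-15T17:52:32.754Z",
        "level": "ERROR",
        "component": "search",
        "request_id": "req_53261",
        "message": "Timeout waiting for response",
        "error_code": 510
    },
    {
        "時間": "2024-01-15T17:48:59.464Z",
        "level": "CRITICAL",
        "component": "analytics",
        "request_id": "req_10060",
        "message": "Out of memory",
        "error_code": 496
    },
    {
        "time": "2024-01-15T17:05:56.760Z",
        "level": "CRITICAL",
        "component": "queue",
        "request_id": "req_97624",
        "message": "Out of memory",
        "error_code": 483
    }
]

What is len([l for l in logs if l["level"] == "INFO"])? 0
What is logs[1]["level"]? "WARNING"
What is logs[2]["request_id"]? "req_21849"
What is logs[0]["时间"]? "2024-01-15T17:11:29.266Z"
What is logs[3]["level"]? "ERROR"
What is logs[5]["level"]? "CRITICAL"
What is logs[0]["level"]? "DEBUG"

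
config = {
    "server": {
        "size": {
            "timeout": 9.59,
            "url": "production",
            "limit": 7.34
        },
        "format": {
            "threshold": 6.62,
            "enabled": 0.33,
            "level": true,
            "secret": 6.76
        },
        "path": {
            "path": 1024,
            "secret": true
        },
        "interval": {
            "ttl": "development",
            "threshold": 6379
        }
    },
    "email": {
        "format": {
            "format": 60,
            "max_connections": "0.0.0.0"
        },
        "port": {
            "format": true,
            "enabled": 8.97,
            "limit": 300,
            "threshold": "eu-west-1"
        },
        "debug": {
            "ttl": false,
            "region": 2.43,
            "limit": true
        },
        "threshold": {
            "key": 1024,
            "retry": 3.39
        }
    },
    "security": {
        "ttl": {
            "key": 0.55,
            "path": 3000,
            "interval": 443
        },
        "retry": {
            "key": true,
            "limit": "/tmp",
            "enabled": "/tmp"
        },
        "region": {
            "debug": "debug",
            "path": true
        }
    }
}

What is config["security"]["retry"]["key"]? True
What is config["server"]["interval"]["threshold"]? 6379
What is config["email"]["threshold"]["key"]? 1024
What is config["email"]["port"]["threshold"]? "eu-west-1"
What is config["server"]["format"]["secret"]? 6.76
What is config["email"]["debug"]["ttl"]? False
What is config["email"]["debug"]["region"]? 2.43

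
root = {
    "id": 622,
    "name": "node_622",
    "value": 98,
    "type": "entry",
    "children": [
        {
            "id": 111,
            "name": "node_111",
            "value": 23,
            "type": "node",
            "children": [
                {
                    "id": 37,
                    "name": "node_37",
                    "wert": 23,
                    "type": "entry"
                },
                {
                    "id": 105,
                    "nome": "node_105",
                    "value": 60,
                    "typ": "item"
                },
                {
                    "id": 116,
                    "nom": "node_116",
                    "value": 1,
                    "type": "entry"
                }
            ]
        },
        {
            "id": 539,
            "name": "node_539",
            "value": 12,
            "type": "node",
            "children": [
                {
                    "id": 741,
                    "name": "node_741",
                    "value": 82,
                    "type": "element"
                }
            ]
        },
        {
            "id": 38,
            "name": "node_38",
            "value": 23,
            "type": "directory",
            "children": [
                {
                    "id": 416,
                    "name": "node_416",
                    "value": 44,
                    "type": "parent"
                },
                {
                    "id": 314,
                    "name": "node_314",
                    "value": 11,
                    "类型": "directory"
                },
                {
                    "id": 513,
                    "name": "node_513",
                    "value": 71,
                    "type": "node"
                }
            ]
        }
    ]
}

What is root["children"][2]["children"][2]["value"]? 71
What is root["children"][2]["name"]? "node_38"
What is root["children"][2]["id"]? 38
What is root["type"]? "entry"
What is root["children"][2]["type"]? "directory"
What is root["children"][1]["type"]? "node"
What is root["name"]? "node_622"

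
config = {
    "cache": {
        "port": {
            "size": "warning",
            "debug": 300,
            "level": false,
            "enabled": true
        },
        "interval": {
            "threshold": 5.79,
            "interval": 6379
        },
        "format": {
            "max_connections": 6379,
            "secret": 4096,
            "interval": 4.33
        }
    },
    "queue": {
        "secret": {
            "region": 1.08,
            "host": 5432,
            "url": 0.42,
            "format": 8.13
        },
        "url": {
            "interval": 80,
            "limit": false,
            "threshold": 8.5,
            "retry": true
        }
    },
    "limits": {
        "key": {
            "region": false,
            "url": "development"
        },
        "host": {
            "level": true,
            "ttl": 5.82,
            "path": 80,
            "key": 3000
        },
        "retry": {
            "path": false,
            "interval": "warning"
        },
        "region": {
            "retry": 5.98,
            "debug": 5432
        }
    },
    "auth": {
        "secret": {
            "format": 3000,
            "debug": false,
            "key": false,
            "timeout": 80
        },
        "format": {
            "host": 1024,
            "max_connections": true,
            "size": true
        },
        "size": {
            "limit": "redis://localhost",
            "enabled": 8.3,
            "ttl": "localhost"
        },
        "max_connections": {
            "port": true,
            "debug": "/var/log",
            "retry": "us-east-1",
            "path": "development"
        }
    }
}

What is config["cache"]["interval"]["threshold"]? 5.79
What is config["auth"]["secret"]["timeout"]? 80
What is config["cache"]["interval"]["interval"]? 6379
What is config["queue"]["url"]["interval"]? 80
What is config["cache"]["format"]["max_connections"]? 6379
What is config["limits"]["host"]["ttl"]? 5.82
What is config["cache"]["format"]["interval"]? 4.33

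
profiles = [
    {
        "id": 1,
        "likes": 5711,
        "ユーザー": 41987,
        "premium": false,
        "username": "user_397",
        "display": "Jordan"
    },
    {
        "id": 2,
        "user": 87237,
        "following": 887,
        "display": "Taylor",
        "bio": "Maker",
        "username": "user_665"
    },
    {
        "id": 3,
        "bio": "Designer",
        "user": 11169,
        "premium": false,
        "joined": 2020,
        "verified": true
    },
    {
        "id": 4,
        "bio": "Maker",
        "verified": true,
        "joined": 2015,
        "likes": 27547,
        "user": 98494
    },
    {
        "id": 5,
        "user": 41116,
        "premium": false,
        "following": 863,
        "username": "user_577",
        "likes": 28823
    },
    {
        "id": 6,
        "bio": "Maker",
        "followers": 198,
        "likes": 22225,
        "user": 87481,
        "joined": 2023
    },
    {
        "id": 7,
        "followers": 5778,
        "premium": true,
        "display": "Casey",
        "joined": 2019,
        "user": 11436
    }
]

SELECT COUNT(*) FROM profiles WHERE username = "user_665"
1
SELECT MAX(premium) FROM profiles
True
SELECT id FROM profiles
[1, 2, 3, 4, 5, 6, 7]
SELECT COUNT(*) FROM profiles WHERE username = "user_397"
1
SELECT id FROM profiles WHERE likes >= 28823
[5]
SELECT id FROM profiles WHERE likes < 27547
[1, 6]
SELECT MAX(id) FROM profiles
7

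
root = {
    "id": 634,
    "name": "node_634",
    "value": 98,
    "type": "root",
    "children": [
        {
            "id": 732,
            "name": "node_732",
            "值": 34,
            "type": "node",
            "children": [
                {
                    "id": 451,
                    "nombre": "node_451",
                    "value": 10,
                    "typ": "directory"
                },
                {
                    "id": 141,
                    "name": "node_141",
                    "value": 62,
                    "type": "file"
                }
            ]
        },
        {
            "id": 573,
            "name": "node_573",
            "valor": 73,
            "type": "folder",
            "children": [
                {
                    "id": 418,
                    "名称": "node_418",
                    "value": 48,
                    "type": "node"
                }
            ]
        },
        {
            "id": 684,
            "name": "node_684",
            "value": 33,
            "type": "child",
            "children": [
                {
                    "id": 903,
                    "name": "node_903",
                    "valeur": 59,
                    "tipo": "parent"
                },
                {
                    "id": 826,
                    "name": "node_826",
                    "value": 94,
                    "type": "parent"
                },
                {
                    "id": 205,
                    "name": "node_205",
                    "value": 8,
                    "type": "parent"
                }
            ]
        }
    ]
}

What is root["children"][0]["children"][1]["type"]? "file"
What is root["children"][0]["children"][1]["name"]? "node_141"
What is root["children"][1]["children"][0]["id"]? 418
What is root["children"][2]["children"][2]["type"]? "parent"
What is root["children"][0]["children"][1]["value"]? 62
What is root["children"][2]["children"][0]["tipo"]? "parent"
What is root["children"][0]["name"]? "node_732"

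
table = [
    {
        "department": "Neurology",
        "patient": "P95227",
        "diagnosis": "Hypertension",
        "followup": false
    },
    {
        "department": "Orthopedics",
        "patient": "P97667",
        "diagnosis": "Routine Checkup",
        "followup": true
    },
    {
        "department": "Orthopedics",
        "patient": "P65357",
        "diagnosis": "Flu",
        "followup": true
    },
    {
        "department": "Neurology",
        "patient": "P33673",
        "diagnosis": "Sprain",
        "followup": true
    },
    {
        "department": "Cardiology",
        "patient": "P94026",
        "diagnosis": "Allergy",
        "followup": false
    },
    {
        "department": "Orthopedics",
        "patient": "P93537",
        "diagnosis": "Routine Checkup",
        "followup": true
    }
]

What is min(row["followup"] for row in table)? False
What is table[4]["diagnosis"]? "Allergy"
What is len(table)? 6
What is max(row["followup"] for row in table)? True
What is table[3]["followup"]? True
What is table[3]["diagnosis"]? "Sprain"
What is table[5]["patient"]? "P93537"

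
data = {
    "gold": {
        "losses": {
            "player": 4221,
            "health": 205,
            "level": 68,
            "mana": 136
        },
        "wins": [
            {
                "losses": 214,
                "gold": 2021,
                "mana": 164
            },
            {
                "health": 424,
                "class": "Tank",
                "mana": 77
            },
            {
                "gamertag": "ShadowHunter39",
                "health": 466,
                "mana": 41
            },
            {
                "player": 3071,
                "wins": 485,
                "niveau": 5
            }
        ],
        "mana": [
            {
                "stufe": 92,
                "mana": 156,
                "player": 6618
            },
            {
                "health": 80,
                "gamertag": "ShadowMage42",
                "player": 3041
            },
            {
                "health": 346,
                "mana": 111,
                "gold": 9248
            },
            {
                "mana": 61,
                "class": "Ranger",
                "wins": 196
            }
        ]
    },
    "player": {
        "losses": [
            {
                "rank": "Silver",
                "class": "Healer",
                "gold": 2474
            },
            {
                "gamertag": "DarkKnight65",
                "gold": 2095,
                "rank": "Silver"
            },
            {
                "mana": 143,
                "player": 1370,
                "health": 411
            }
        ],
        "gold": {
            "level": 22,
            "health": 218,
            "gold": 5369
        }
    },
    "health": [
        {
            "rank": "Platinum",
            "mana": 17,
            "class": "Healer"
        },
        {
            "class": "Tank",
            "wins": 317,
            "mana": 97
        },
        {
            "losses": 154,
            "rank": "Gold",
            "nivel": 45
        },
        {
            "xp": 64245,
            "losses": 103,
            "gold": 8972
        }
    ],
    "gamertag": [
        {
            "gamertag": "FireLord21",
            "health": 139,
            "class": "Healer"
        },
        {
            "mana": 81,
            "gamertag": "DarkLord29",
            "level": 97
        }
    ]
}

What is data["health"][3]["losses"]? 103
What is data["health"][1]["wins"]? 317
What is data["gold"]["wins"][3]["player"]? 3071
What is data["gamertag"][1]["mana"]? 81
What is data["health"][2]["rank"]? "Gold"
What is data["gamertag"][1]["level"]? 97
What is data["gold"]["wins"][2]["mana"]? 41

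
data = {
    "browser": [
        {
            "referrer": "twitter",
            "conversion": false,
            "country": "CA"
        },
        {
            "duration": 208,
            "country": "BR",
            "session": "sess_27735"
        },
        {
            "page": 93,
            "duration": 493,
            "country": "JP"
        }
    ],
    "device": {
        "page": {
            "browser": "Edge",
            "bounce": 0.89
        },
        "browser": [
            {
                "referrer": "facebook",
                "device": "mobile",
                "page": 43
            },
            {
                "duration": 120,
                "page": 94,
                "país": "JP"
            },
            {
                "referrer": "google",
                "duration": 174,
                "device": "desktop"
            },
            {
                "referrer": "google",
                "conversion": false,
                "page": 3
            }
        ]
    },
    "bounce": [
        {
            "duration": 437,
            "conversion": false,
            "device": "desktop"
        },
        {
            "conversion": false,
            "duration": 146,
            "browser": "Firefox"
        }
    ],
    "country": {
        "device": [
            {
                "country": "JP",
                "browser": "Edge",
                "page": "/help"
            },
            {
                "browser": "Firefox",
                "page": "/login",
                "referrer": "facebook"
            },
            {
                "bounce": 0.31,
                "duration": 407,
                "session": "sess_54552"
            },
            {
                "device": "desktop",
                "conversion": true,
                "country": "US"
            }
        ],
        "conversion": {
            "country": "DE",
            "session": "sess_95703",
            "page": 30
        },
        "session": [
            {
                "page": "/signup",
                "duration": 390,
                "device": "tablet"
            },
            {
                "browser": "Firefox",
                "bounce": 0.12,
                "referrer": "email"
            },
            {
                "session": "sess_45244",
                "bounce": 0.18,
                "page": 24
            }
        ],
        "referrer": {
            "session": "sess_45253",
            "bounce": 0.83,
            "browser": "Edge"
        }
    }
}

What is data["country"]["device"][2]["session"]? "sess_54552"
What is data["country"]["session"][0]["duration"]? 390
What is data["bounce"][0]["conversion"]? False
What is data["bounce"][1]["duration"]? 146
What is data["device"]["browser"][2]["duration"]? 174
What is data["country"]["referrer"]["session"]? "sess_45253"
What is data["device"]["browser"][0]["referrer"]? "facebook"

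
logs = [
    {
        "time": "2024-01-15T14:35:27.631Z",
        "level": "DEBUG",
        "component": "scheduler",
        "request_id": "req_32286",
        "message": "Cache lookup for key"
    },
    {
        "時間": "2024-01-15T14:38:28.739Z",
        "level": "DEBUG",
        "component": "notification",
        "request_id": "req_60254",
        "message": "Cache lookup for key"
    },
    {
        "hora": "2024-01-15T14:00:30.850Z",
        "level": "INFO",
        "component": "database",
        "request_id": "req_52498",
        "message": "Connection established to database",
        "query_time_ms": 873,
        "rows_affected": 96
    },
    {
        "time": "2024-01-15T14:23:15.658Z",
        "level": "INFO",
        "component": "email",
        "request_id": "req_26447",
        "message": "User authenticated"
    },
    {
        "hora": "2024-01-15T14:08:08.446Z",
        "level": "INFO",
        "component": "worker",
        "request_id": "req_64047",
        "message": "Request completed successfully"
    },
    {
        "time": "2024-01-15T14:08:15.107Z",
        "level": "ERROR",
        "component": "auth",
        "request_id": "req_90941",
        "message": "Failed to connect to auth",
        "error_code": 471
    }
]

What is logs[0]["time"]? "2024-01-15T14:35:27.631Z"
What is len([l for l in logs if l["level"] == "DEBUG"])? 2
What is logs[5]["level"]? "ERROR"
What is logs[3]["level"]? "INFO"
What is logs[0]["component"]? "scheduler"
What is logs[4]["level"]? "INFO"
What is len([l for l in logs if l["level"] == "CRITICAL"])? 0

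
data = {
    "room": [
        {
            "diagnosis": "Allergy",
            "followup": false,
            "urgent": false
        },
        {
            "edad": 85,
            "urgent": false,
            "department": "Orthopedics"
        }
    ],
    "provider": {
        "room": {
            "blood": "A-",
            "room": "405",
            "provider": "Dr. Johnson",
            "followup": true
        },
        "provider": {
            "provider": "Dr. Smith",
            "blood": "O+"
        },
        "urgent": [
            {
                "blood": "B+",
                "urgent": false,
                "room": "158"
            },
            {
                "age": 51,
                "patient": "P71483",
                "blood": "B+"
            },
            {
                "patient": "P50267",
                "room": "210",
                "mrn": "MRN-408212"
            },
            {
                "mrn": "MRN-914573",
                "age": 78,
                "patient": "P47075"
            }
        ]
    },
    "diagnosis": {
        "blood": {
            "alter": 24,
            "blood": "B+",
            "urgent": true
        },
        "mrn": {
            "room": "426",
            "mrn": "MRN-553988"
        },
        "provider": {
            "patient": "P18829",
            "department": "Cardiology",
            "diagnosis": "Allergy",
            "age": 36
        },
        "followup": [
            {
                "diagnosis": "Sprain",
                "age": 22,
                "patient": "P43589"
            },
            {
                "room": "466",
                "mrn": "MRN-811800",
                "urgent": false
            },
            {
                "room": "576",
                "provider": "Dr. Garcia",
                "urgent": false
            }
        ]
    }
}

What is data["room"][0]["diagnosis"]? "Allergy"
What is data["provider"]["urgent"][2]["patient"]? "P50267"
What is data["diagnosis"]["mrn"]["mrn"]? "MRN-553988"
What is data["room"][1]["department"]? "Orthopedics"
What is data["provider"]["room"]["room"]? "405"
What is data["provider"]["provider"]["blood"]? "O+"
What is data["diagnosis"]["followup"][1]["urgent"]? False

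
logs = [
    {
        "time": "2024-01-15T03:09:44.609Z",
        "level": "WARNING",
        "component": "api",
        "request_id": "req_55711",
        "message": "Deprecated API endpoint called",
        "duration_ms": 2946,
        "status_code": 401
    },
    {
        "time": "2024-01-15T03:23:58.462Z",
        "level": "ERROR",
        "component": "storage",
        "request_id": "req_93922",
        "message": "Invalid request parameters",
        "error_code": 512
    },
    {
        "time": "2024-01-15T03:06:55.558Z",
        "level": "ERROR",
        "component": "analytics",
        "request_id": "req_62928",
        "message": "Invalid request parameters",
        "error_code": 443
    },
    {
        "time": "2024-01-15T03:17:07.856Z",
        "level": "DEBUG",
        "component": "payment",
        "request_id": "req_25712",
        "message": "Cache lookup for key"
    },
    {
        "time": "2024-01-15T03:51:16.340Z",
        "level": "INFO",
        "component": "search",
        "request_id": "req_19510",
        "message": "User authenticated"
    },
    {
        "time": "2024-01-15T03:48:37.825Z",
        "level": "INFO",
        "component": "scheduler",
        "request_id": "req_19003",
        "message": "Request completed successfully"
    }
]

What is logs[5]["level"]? "INFO"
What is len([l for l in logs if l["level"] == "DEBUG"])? 1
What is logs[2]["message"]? "Invalid request parameters"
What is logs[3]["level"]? "DEBUG"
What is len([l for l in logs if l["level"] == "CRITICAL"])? 0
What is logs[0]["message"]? "Deprecated API endpoint called"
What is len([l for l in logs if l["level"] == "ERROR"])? 2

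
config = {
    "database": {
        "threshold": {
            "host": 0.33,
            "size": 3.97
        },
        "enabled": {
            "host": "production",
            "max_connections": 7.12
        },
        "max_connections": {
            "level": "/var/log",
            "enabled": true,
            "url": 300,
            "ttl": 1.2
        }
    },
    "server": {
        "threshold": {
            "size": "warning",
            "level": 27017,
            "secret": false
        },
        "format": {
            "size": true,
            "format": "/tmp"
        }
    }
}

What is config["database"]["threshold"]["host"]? 0.33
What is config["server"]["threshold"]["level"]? 27017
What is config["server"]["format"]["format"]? "/tmp"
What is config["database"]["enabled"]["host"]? "production"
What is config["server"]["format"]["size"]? True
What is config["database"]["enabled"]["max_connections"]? 7.12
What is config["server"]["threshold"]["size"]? "warning"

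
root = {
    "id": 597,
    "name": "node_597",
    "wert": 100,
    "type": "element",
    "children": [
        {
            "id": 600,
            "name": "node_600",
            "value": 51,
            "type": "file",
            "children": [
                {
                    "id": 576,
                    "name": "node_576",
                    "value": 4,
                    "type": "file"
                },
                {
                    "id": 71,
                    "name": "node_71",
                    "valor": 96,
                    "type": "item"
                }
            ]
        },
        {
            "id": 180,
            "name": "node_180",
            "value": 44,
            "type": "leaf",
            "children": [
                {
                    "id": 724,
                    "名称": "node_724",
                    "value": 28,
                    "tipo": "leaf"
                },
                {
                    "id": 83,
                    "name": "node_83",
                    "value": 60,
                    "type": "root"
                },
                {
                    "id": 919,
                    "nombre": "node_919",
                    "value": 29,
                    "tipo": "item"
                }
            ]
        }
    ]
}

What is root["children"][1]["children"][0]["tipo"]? "leaf"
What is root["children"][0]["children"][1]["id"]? 71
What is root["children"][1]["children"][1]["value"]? 60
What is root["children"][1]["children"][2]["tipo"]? "item"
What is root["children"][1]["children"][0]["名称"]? "node_724"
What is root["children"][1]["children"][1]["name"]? "node_83"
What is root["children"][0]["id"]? 600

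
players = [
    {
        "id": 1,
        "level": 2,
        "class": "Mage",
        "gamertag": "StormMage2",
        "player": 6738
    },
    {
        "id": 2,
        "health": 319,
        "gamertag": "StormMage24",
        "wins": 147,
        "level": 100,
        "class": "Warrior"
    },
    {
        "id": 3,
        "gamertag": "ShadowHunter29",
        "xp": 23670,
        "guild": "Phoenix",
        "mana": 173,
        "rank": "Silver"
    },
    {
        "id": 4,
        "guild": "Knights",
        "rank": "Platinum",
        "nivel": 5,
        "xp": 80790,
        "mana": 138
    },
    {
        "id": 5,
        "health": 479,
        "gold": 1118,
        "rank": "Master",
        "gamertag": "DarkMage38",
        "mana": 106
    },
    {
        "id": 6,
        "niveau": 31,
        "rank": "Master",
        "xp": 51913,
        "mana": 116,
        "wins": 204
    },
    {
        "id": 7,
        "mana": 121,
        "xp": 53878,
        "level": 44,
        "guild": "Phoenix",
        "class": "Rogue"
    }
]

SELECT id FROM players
[1, 2, 3, 4, 5, 6, 7]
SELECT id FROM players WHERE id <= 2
[1, 2]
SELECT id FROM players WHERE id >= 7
[7]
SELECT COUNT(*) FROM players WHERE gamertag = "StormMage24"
1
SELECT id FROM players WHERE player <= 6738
[1]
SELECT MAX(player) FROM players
6738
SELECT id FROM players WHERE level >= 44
[2, 7]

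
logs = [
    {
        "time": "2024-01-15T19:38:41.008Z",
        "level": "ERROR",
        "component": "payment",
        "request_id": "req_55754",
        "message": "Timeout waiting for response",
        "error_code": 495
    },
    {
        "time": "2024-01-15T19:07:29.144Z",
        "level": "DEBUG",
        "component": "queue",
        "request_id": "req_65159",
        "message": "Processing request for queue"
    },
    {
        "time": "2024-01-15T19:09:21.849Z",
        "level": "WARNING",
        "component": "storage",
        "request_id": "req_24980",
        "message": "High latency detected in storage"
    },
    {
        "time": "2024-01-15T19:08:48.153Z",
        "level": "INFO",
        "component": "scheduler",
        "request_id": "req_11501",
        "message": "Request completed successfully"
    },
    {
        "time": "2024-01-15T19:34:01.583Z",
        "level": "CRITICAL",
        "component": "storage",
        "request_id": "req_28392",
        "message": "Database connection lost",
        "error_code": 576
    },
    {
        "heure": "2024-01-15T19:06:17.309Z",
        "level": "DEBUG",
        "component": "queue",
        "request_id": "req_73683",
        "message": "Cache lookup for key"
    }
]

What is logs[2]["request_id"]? "req_24980"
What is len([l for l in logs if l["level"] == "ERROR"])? 1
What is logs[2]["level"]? "WARNING"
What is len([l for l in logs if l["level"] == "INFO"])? 1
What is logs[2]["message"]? "High latency detected in storage"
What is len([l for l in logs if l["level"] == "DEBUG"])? 2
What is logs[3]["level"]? "INFO"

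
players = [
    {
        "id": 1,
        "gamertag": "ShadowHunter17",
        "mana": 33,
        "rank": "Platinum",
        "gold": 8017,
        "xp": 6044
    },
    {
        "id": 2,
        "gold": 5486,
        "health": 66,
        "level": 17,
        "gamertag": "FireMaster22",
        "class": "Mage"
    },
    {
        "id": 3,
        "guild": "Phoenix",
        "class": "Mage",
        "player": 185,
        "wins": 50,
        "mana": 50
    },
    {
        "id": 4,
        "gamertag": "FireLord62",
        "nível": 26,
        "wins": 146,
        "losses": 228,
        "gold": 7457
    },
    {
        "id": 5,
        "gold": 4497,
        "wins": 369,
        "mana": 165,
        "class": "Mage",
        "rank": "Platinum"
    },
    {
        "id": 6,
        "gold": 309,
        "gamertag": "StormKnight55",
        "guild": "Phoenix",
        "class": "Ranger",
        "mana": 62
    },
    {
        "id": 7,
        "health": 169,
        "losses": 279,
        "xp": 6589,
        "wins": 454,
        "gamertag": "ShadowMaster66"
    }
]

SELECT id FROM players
[1, 2, 3, 4, 5, 6, 7]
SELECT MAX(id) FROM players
7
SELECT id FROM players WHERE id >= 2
[2, 3, 4, 5, 6, 7]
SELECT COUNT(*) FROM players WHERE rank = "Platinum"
2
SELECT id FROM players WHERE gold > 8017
[]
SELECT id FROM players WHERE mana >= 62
[5, 6]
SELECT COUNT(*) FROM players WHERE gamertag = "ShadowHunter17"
1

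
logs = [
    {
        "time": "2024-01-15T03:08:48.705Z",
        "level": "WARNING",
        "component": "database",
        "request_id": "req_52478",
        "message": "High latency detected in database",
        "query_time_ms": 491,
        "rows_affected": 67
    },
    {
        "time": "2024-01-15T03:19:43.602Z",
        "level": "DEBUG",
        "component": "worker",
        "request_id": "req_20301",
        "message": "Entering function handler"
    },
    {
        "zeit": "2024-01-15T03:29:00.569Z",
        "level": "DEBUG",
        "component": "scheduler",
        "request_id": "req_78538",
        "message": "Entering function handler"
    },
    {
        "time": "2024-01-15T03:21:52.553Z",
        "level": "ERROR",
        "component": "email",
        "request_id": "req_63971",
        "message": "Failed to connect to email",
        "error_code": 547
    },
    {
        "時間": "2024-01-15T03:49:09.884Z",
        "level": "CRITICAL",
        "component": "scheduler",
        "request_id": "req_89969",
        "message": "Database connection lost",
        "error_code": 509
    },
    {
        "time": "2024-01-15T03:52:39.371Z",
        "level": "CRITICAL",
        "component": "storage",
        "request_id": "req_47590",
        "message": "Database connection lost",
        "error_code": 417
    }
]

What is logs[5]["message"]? "Database connection lost"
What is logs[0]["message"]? "High latency detected in database"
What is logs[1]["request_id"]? "req_20301"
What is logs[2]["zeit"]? "2024-01-15T03:29:00.569Z"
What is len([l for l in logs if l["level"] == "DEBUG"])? 2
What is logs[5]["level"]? "CRITICAL"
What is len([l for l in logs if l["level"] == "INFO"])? 0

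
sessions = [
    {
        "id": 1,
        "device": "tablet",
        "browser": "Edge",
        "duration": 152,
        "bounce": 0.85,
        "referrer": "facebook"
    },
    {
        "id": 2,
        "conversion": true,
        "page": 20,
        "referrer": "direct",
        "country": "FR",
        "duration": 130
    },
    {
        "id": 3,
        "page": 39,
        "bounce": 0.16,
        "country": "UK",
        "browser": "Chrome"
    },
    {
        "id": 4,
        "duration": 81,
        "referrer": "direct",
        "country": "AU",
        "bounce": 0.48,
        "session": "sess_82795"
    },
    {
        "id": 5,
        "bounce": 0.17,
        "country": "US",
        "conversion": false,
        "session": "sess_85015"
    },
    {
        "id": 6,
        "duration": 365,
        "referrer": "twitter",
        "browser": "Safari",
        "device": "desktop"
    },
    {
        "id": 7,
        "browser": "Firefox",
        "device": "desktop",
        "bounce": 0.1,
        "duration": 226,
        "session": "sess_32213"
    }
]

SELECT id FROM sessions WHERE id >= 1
[1, 2, 3, 4, 5, 6, 7]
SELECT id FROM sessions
[1, 2, 3, 4, 5, 6, 7]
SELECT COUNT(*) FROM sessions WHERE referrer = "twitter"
1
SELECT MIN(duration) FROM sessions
81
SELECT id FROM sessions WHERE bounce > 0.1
[1, 3, 4, 5]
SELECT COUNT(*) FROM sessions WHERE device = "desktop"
2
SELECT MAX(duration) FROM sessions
365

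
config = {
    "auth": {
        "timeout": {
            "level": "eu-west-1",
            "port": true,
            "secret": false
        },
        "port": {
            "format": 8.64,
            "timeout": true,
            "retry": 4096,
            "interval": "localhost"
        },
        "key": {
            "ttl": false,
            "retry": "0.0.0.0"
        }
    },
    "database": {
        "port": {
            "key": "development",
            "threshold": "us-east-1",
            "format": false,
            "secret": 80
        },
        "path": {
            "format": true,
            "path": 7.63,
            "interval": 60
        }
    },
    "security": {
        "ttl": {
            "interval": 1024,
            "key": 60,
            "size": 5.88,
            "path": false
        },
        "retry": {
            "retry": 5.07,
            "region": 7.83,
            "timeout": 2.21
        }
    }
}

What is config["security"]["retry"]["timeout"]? 2.21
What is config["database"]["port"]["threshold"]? "us-east-1"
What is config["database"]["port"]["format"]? False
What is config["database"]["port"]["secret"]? 80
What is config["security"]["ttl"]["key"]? 60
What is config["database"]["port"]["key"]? "development"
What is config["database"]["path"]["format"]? True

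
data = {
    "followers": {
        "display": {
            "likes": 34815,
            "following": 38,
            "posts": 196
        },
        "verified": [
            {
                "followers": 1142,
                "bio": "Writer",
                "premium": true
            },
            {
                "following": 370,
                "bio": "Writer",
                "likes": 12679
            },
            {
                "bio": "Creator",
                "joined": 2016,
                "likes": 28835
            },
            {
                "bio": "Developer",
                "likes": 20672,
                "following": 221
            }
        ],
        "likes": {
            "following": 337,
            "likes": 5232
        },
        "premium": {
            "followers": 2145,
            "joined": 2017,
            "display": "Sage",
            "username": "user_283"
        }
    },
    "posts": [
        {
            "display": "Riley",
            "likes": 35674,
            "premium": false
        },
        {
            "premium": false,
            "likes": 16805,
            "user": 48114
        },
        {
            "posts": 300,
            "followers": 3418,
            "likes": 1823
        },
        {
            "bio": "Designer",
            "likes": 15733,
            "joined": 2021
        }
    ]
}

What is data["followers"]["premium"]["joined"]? 2017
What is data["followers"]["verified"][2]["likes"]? 28835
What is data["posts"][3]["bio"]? "Designer"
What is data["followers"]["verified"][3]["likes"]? 20672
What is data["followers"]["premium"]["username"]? "user_283"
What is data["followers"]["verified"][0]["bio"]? "Writer"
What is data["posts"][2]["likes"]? 1823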